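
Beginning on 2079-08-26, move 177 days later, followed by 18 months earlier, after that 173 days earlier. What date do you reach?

February 27, 2078

Adding 177 days from August 26, 2079:
August has 31 days, so 31 − 26 = 5 days remain after August 26, 2079; 177 − 5 = 172 left.
September 2079 has 30 days: 172 − 30 = 142 left.
October 2079 has 31 days: 142 − 31 = 111 left.
November 2079 has 30 days: 111 − 30 = 81 left.
December 2079 has 31 days: 81 − 31 = 50 left.
January 2080 has 31 days: 50 − 31 = 19 left.
19 days into February 2080 → February 19, 2080.
Going back 18 months from February 19, 2080:
month 2 − 18 = -16, which is month 8 of year 2078 → August 2078.
Day 19 is valid in August, giving August 19, 2078.
Going back 173 days from August 19, 2078:
Going back 19 days from August 19, 2078 reaches the end of the previous month; 173 − 19 = 154 left.
July 2078 has 31 days: 154 − 31 = 123 left.
June 2078 has 30 days: 123 − 30 = 93 left.
May 2078 has 31 days: 93 − 31 = 62 left.
April 2078 has 30 days: 62 − 30 = 32 left.
March 2078 has 31 days: 32 − 31 = 1 left.
February 2078 has 28 days; 28 − 1 = 27 → February 27, 2078.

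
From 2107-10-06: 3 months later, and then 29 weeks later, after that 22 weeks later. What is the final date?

December 28, 2108

Advancing 3 months from October 6, 2107:
month 10 + 3 = 13, which is month 1 of year 2108 → January 2108.
Day 6 is valid in January, giving January 6, 2108.
Counting forward 29 weeks (= 203 days) from January 6, 2108:
January has 31 days, so 31 − 6 = 25 days remain after January 6, 2108; 203 − 25 = 178 left.
February 2108 has 29 days (2108 is a leap year): 178 − 29 = 149 left.
March 2108 has 31 days: 149 − 31 = 118 left.
April 2108 has 30 days: 118 − 30 = 88 left.
May 2108 has 31 days: 88 − 31 = 57 left.
June 2108 has 30 days: 57 − 30 = 27 left.
27 days into July 2108 → July 27, 2108.
Advancing 22 weeks (= 154 days) from July 27, 2108:
July has 31 days, so 31 − 27 = 4 days remain after July 27, 2108; 154 − 4 = 150 left.
August 2108 has 31 days: 150 − 31 = 119 left.
September 2108 has 30 days: 119 − 30 = 89 left.
October 2108 has 31 days: 89 − 31 = 58 left.
November 2108 has 30 days: 58 − 30 = 28 left.
28 days into December 2108 → December 28, 2108.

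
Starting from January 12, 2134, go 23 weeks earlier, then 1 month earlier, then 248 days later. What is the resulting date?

March 9, 2134

Going back 23 weeks (= 161 days) from January 12, 2134:
Going back 12 days from January 12, 2134 reaches the end of the previous month; 161 − 12 = 149 left.
December 2133 has 31 days: 149 − 31 = 118 left.
November 2133 has 30 days: 118 − 30 = 88 left.
October 2133 has 31 days: 88 − 31 = 57 left.
September 2133 has 30 days: 57 − 30 = 27 left.
August 2133 has 31 days; 31 − 27 = 4 → August 4, 2133.
Going back 1 month from August 4, 2133:
month 8 − 1 = 7 → July 2133.
Day 4 is valid in July, giving July 4, 2133.
Adding 248 days from July 4, 2133:
July has 31 days, so 31 − 4 = 27 days remain after July 4, 2133; 248 − 27 = 221 left.
August 2133 has 31 days: 221 − 31 = 190 left.
September 2133 has 30 days: 190 − 30 = 160 left.
October 2133 has 31 days: 160 − 31 = 129 left.
November 2133 has 30 days: 129 − 30 = 99 left.
December 2133 has 31 days: 99 − 31 = 68 left.
January 2134 has 31 days: 68 − 31 = 37 left.
February 2134 has 28 days (2134 is not a leap year): 37 − 28 = 9 left.
9 days into March 2134 → March 9, 2134.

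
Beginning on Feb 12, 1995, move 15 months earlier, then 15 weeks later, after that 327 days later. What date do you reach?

January 18, 1995

Going back 15 months from February 12, 1995:
month 2 − 15 = -13, which is month 11 of year 1993 → November 1993.
Day 12 is valid in November, giving November 12, 1993.
Advancing 15 weeks (= 105 days) from November 12, 1993:
November has 30 days, so 30 − 12 = 18 days remain after November 12, 1993; 105 − 18 = 87 left.
December 1993 has 31 days: 87 − 31 = 56 left.
January 1994 has 31 days: 56 − 31 = 25 left.
25 days into February 1994 → February 25, 1994.
Counting forward 327 days from February 25, 1994:
February has 28 days, so 28 − 25 = 3 days remain after February 25, 1994; 327 − 3 = 324 left.
March 1994 has 31 days: 324 − 31 = 293 left.
April 1994 has 30 days: 293 − 30 = 263 left.
May 1994 has 31 days: 263 − 31 = 232 left.
June 1994 has 30 days: 232 − 30 = 202 left.
July 1994 has 31 days: 202 − 31 = 171 left.
August 1994 has 31 days: 171 − 31 = 140 left.
September 1994 has 30 days: 140 − 30 = 110 left.
October 1994 has 31 days: 110 − 31 = 79 left.
November 1994 has 30 days: 79 − 30 = 49 left.
December 1994 has 31 days: 49 − 31 = 18 left.
18 days into January 1995 → January 18, 1995.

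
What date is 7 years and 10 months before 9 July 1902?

Subtracting 7 years and 10 months from July 9, 1902.
-7 years → 1895; month 7 − 10 = -3, which is month 9 of year 1894 → September 1894.
Day 9 is valid in September, giving September 9, 1894.

September 9, 1894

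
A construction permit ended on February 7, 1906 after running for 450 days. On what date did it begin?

Counting back 450 days from February 7, 1906.
Going back 7 days from February 7, 1906 reaches the end of the previous month; 450 − 7 = 443 left.
January 1906 has 31 days: 443 − 31 = 412 left.
December 1905 has 31 days: 412 − 31 = 381 left.
November 1905 has 30 days: 381 − 30 = 351 left.
October 1905 has 31 days: 351 − 31 = 320 left.
September 1905 has 30 days: 320 − 30 = 290 left.
August 1905 has 31 days: 290 − 31 = 259 left.
July 1905 has 31 days: 259 − 31 = 228 left.
June 1905 has 30 days: 228 − 30 = 198 left.
May 1905 has 31 days: 198 − 31 = 167 left.
April 1905 has 30 days: 167 − 30 = 137 left.
March 1905 has 31 days: 137 − 31 = 106 left.
February 1905 has 28 days (1905 is not a leap year): 106 − 28 = 78 left.
January 1905 has 31 days: 78 − 31 = 47 left.
December 1904 has 31 days: 47 − 31 = 16 left.
November 1904 has 30 days; 30 − 16 = 14 → November 14, 1904.

November 14, 1904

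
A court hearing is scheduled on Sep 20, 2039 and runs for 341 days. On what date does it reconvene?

August 26, 2040

Counting forward 341 days from September 20, 2039.
September has 30 days, so 30 − 20 = 10 days remain after September 20, 2039; 341 − 10 = 331 left.
October 2039 has 31 days: 331 − 31 = 300 left.
November 2039 has 30 days: 300 − 30 = 270 left.
December 2039 has 31 days: 270 − 31 = 239 left.
January 2040 has 31 days: 239 − 31 = 208 left.
February 2040 has 29 days (2040 is a leap year): 208 − 29 = 179 left.
March 2040 has 31 days: 179 − 31 = 148 left.
April 2040 has 30 days: 148 − 30 = 118 left.
May 2040 has 31 days: 118 − 31 = 87 left.
June 2040 has 30 days: 87 − 30 = 57 left.
July 2040 has 31 days: 57 − 31 = 26 left.
26 days into August 2040 → August 26, 2040.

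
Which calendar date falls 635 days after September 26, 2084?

June 23, 2086

Advancing 635 days from September 26, 2084.
September has 30 days, so 30 − 26 = 4 days remain after September 26, 2084; 635 − 4 = 631 left.
October 2084 has 31 days: 631 − 31 = 600 left.
November 2084 has 30 days: 600 − 30 = 570 left.
December 2084 has 31 days: 570 − 31 = 539 left.
January 2085 has 31 days: 539 − 31 = 508 left.
February 2085 has 28 days (2085 is not a leap year): 508 − 28 = 480 left.
March 2085 has 31 days: 480 − 31 = 449 left.
April 2085 has 30 days: 449 − 30 = 419 left.
May 2085 has 31 days: 419 − 31 = 388 left.
June 2085 has 30 days: 388 − 30 = 358 left.
July 2085 has 31 days: 358 − 31 = 327 left.
August 2085 has 31 days: 327 − 31 = 296 left.
September 2085 has 30 days: 296 − 30 = 266 left.
October 2085 has 31 days: 266 − 31 = 235 left.
November 2085 has 30 days: 235 − 30 = 205 left.
December 2085 has 31 days: 205 − 31 = 174 left.
January 2086 has 31 days: 174 − 31 = 143 left.
February 2086 has 28 days (2086 is not a leap year): 143 − 28 = 115 left.
March 2086 has 31 days: 115 − 31 = 84 left.
April 2086 has 30 days: 84 − 30 = 54 left.
May 2086 has 31 days: 54 − 31 = 23 left.
23 days into June 2086 → June 23, 2086.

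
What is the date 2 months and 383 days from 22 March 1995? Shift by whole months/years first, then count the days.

Counting forward 2 months and 383 days from March 22, 1995: first the month/year part, then the days.
month 3 + 2 = 5 → May 1995.
Day 22 is valid in May, giving May 22, 1995.
Now add 383 days from May 22, 1995.
May has 31 days, so 31 − 22 = 9 days remain after May 22, 1995; 383 − 9 = 374 left.
June 1995 has 30 days: 374 − 30 = 344 left.
July 1995 has 31 days: 344 − 31 = 313 left.
August 1995 has 31 days: 313 − 31 = 282 left.
September 1995 has 30 days: 282 − 30 = 252 left.
October 1995 has 31 days: 252 − 31 = 221 left.
November 1995 has 30 days: 221 − 30 = 191 left.
December 1995 has 31 days: 191 − 31 = 160 left.
January 1996 has 31 days: 160 − 31 = 129 left.
February 1996 has 29 days (1996 is a leap year): 129 − 29 = 100 left.
March 1996 has 31 days: 100 − 31 = 69 left.
April 1996 has 30 days: 69 − 30 = 39 left.
May 1996 has 31 days: 39 − 31 = 8 left.
8 days into June 1996 → June 8, 1996.

June 8, 1996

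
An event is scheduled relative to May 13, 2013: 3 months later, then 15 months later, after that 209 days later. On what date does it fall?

Advancing 3 months from May 13, 2013:
month 5 + 3 = 8 → August 2013.
Day 13 is valid in August, giving August 13, 2013.
Counting forward 15 months from August 13, 2013:
month 8 + 15 = 23, which is month 11 of year 2014 → November 2014.
Day 13 is valid in November, giving November 13, 2014.
Counting forward 209 days from November 13, 2014:
November has 30 days, so 30 − 13 = 17 days remain after November 13, 2014; 209 − 17 = 192 left.
December 2014 has 31 days: 192 − 31 = 161 left.
January 2015 has 31 days: 161 − 31 = 130 left.
February 2015 has 28 days (2015 is not a leap year): 130 − 28 = 102 left.
March 2015 has 31 days: 102 − 31 = 71 left.
April 2015 has 30 days: 71 − 30 = 41 left.
May 2015 has 31 days: 41 − 31 = 10 left.
10 days into June 2015 → June 10, 2015.

June 10, 2015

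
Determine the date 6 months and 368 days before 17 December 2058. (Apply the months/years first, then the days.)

Counting back 6 months and 368 days from December 17, 2058: first the month/year part, then the days.
month 12 − 6 = 6 → June 2058.
Day 17 is valid in June, giving June 17, 2058.
Now subtract 368 days from June 17, 2058.
Going back 17 days from June 17, 2058 reaches the end of the previous month; 368 − 17 = 351 left.
May 2058 has 31 days: 351 − 31 = 320 left.
April 2058 has 30 days: 320 − 30 = 290 left.
March 2058 has 31 days: 290 − 31 = 259 left.
February 2058 has 28 days (2058 is not a leap year): 259 − 28 = 231 left.
January 2058 has 31 days: 231 − 31 = 200 left.
December 2057 has 31 days: 200 − 31 = 169 left.
November 2057 has 30 days: 169 − 30 = 139 left.
October 2057 has 31 days: 139 − 31 = 108 left.
September 2057 has 30 days: 108 − 30 = 78 left.
August 2057 has 31 days: 78 − 31 = 47 left.
July 2057 has 31 days: 47 − 31 = 16 left.
June 2057 has 30 days; 30 − 16 = 14 → June 14, 2057.

June 14, 2057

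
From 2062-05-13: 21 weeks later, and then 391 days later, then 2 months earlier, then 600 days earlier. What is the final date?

January 10, 2062

Counting forward 21 weeks (= 147 days) from May 13, 2062:
May has 31 days, so 31 − 13 = 18 days remain after May 13, 2062; 147 − 18 = 129 left.
June 2062 has 30 days: 129 − 30 = 99 left.
July 2062 has 31 days: 99 − 31 = 68 left.
August 2062 has 31 days: 68 − 31 = 37 left.
September 2062 has 30 days: 37 − 30 = 7 left.
7 days into October 2062 → October 7, 2062.
Advancing 391 days from October 7, 2062:
October has 31 days, so 31 − 7 = 24 days remain after October 7, 2062; 391 − 24 = 367 left.
November 2062 has 30 days: 367 − 30 = 337 left.
December 2062 has 31 days: 337 − 31 = 306 left.
January 2063 has 31 days: 306 − 31 = 275 left.
February 2063 has 28 days (2063 is not a leap year): 275 − 28 = 247 left.
March 2063 has 31 days: 247 − 31 = 216 left.
April 2063 has 30 days: 216 − 30 = 186 left.
May 2063 has 31 days: 186 − 31 = 155 left.
June 2063 has 30 days: 155 − 30 = 125 left.
July 2063 has 31 days: 125 − 31 = 94 left.
August 2063 has 31 days: 94 − 31 = 63 left.
September 2063 has 30 days: 63 − 30 = 33 left.
October 2063 has 31 days: 33 − 31 = 2 left.
2 days into November 2063 → November 2, 2063.
Counting back 2 months from November 2, 2063:
month 11 − 2 = 9 → September 2063.
Day 2 is valid in September, giving September 2, 2063.
Subtracting 600 days from September 2, 2063:
Going back 2 days from September 2, 2063 reaches the end of the previous month; 600 − 2 = 598 left.
August 2063 has 31 days: 598 − 31 = 567 left.
July 2063 has 31 days: 567 − 31 = 536 left.
June 2063 has 30 days: 536 − 30 = 506 left.
May 2063 has 31 days: 506 − 31 = 475 left.
April 2063 has 30 days: 475 − 30 = 445 left.
March 2063 has 31 days: 445 − 31 = 414 left.
February 2063 has 28 days (2063 is not a leap year): 414 − 28 = 386 left.
January 2063 has 31 days: 386 − 31 = 355 left.
December 2062 has 31 days: 355 − 31 = 324 left.
November 2062 has 30 days: 324 − 30 = 294 left.
October 2062 has 31 days: 294 − 31 = 263 left.
September 2062 has 30 days: 263 − 30 = 233 left.
August 2062 has 31 days: 233 − 31 = 202 left.
July 2062 has 31 days: 202 − 31 = 171 left.
June 2062 has 30 days: 171 − 30 = 141 left.
May 2062 has 31 days: 141 − 31 = 110 left.
April 2062 has 30 days: 110 − 30 = 80 left.
March 2062 has 31 days: 80 − 31 = 49 left.
February 2062 has 28 days (2062 is not a leap year): 49 − 28 = 21 left.
January 2062 has 31 days; 31 − 21 = 10 → January 10, 2062.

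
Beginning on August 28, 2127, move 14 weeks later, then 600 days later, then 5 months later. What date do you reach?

Adding 14 weeks (= 98 days) from August 28, 2127:
August has 31 days, so 31 − 28 = 3 days remain after August 28, 2127; 98 − 3 = 95 left.
September 2127 has 30 days: 95 − 30 = 65 left.
October 2127 has 31 days: 65 − 31 = 34 left.
November 2127 has 30 days: 34 − 30 = 4 left.
4 days into December 2127 → December 4, 2127.
Advancing 600 days from December 4, 2127:
December has 31 days, so 31 − 4 = 27 days remain after December 4, 2127; 600 − 27 = 573 left.
January 2128 has 31 days: 573 − 31 = 542 left.
February 2128 has 29 days (2128 is a leap year): 542 − 29 = 513 left.
March 2128 has 31 days: 513 − 31 = 482 left.
April 2128 has 30 days: 482 − 30 = 452 left.
May 2128 has 31 days: 452 − 31 = 421 left.
June 2128 has 30 days: 421 − 30 = 391 left.
July 2128 has 31 days: 391 − 31 = 360 left.
August 2128 has 31 days: 360 − 31 = 329 left.
September 2128 has 30 days: 329 − 30 = 299 left.
October 2128 has 31 days: 299 − 31 = 268 left.
November 2128 has 30 days: 268 − 30 = 238 left.
December 2128 has 31 days: 238 − 31 = 207 left.
January 2129 has 31 days: 207 − 31 = 176 left.
February 2129 has 28 days (2129 is not a leap year): 176 − 28 = 148 left.
March 2129 has 31 days: 148 − 31 = 117 left.
April 2129 has 30 days: 117 − 30 = 87 left.
May 2129 has 31 days: 87 − 31 = 56 left.
June 2129 has 30 days: 56 − 30 = 26 left.
26 days into July 2129 → July 26, 2129.
Counting forward 5 months from July 26, 2129:
month 7 + 5 = 12 → December 2129.
Day 26 is valid in December, giving December 26, 2129.

December 26, 2129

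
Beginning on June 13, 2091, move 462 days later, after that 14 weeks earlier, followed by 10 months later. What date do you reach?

April 11, 2093

Advancing 462 days from June 13, 2091:
June has 30 days, so 30 − 13 = 17 days remain after June 13, 2091; 462 − 17 = 445 left.
July 2091 has 31 days: 445 − 31 = 414 left.
August 2091 has 31 days: 414 − 31 = 383 left.
September 2091 has 30 days: 383 − 30 = 353 left.
October 2091 has 31 days: 353 − 31 = 322 left.
November 2091 has 30 days: 322 − 30 = 292 left.
December 2091 has 31 days: 292 − 31 = 261 left.
January 2092 has 31 days: 261 − 31 = 230 left.
February 2092 has 29 days (2092 is a leap year): 230 − 29 = 201 left.
March 2092 has 31 days: 201 − 31 = 170 left.
April 2092 has 30 days: 170 − 30 = 140 left.
May 2092 has 31 days: 140 − 31 = 109 left.
June 2092 has 30 days: 109 − 30 = 79 left.
July 2092 has 31 days: 79 − 31 = 48 left.
August 2092 has 31 days: 48 − 31 = 17 left.
17 days into September 2092 → September 17, 2092.
Going back 14 weeks (= 98 days) from September 17, 2092:
Going back 17 days from September 17, 2092 reaches the end of the previous month; 98 − 17 = 81 left.
August 2092 has 31 days: 81 − 31 = 50 left.
July 2092 has 31 days: 50 − 31 = 19 left.
June 2092 has 30 days; 30 − 19 = 11 → June 11, 2092.
Counting forward 10 months from June 11, 2092:
month 6 + 10 = 16, which is month 4 of year 2093 → April 2093.
Day 11 is valid in April, giving April 11, 2093.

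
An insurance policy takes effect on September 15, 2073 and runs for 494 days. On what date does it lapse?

Counting forward 494 days from September 15, 2073.
September has 30 days, so 30 − 15 = 15 days remain after September 15, 2073; 494 − 15 = 479 left.
October 2073 has 31 days: 479 − 31 = 448 left.
November 2073 has 30 days: 448 − 30 = 418 left.
December 2073 has 31 days: 418 − 31 = 387 left.
January 2074 has 31 days: 387 − 31 = 356 left.
February 2074 has 28 days (2074 is not a leap year): 356 − 28 = 328 left.
March 2074 has 31 days: 328 − 31 = 297 left.
April 2074 has 30 days: 297 − 30 = 267 left.
May 2074 has 31 days: 267 − 31 = 236 left.
June 2074 has 30 days: 236 − 30 = 206 left.
July 2074 has 31 days: 206 − 31 = 175 left.
August 2074 has 31 days: 175 − 31 = 144 left.
September 2074 has 30 days: 144 − 30 = 114 left.
October 2074 has 31 days: 114 − 31 = 83 left.
November 2074 has 30 days: 83 − 30 = 53 left.
December 2074 has 31 days: 53 − 31 = 22 left.
22 days into January 2075 → January 22, 2075.

January 22, 2075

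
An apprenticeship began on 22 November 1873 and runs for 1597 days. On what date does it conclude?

April 7, 1878

Advancing 1597 days from November 22, 1873.
November has 30 days, so 30 − 22 = 8 days remain after November 22, 1873; 1597 − 8 = 1589 left.
December 1873 has 31 days: 1589 − 31 = 1558 left.
January 1874 has 31 days: 1558 − 31 = 1527 left.
February 1874 has 28 days (1874 is not a leap year): 1527 − 28 = 1499 left.
March 1874 has 31 days: 1499 − 31 = 1468 left.
April 1874 has 30 days: 1468 − 30 = 1438 left.
May 1874 has 31 days: 1438 − 31 = 1407 left.
June 1874 has 30 days: 1407 − 30 = 1377 left.
July 1874 has 31 days: 1377 − 31 = 1346 left.
August 1874 has 31 days: 1346 − 31 = 1315 left.
September 1874 has 30 days: 1315 − 30 = 1285 left.
October 1874 has 31 days: 1285 − 31 = 1254 left.
November 1874 has 30 days: 1254 − 30 = 1224 left.
December 1874 has 31 days: 1224 − 31 = 1193 left.
January 1875 has 31 days: 1193 − 31 = 1162 left.
February 1875 has 28 days (1875 is not a leap year): 1162 − 28 = 1134 left.
March 1875 has 31 days: 1134 − 31 = 1103 left.
April 1875 has 30 days: 1103 − 30 = 1073 left.
May 1875 has 31 days: 1073 − 31 = 1042 left.
June 1875 has 30 days: 1042 − 30 = 1012 left.
July 1875 has 31 days: 1012 − 31 = 981 left.
August 1875 has 31 days: 981 − 31 = 950 left.
September 1875 has 30 days: 950 − 30 = 920 left.
October 1875 has 31 days: 920 − 31 = 889 left.
November 1875 has 30 days: 889 − 30 = 859 left.
December 1875 has 31 days: 859 − 31 = 828 left.
January 1876 has 31 days: 828 − 31 = 797 left.
February 1876 has 29 days (1876 is a leap year): 797 − 29 = 768 left.
March 1876 has 31 days: 768 − 31 = 737 left.
April 1876 has 30 days: 737 − 30 = 707 left.
May 1876 has 31 days: 707 − 31 = 676 left.
June 1876 has 30 days: 676 − 30 = 646 left.
July 1876 has 31 days: 646 − 31 = 615 left.
August 1876 has 31 days: 615 − 31 = 584 left.
September 1876 has 30 days: 584 − 30 = 554 left.
October 1876 has 31 days: 554 − 31 = 523 left.
November 1876 has 30 days: 523 − 30 = 493 left.
December 1876 has 31 days: 493 − 31 = 462 left.
January 1877 has 31 days: 462 − 31 = 431 left.
February 1877 has 28 days (1877 is not a leap year): 431 − 28 = 403 left.
March 1877 has 31 days: 403 − 31 = 372 left.
April 1877 has 30 days: 372 − 30 = 342 left.
May 1877 has 31 days: 342 − 31 = 311 left.
June 1877 has 30 days: 311 − 30 = 281 left.
July 1877 has 31 days: 281 − 31 = 250 left.
August 1877 has 31 days: 250 − 31 = 219 left.
September 1877 has 30 days: 219 − 30 = 189 left.
October 1877 has 31 days: 189 − 31 = 158 left.
November 1877 has 30 days: 158 − 30 = 128 left.
December 1877 has 31 days: 128 − 31 = 97 left.
January 1878 has 31 days: 97 − 31 = 66 left.
February 1878 has 28 days (1878 is not a leap year): 66 − 28 = 38 left.
March 1878 has 31 days: 38 − 31 = 7 left.
7 days into April 1878 → April 7, 1878.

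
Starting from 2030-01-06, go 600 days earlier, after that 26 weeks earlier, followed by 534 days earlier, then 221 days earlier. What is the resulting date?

October 22, 2025

Counting back 600 days from January 6, 2030:
Going back 6 days from January 6, 2030 reaches the end of the previous month; 600 − 6 = 594 left.
December 2029 has 31 days: 594 − 31 = 563 left.
November 2029 has 30 days: 563 − 30 = 533 left.
October 2029 has 31 days: 533 − 31 = 502 left.
September 2029 has 30 days: 502 − 30 = 472 left.
August 2029 has 31 days: 472 − 31 = 441 left.
July 2029 has 31 days: 441 − 31 = 410 left.
June 2029 has 30 days: 410 − 30 = 380 left.
May 2029 has 31 days: 380 − 31 = 349 left.
April 2029 has 30 days: 349 − 30 = 319 left.
March 2029 has 31 days: 319 − 31 = 288 left.
February 2029 has 28 days (2029 is not a leap year): 288 − 28 = 260 left.
January 2029 has 31 days: 260 − 31 = 229 left.
December 2028 has 31 days: 229 − 31 = 198 left.
November 2028 has 30 days: 198 − 30 = 168 left.
October 2028 has 31 days: 168 − 31 = 137 left.
September 2028 has 30 days: 137 − 30 = 107 left.
August 2028 has 31 days: 107 − 31 = 76 left.
July 2028 has 31 days: 76 − 31 = 45 left.
June 2028 has 30 days: 45 − 30 = 15 left.
May 2028 has 31 days; 31 − 15 = 16 → May 16, 2028.
Counting back 26 weeks (= 182 days) from May 16, 2028:
Going back 16 days from May 16, 2028 reaches the end of the previous month; 182 − 16 = 166 left.
April 2028 has 30 days: 166 − 30 = 136 left.
March 2028 has 31 days: 136 − 31 = 105 left.
February 2028 has 29 days (2028 is a leap year): 105 − 29 = 76 left.
January 2028 has 31 days: 76 − 31 = 45 left.
December 2027 has 31 days: 45 − 31 = 14 left.
November 2027 has 30 days; 30 − 14 = 16 → November 16, 2027.
Counting back 534 days from November 16, 2027:
Going back 16 days from November 16, 2027 reaches the end of the previous month; 534 − 16 = 518 left.
October 2027 has 31 days: 518 − 31 = 487 left.
September 2027 has 30 days: 487 − 30 = 457 left.
August 2027 has 31 days: 457 − 31 = 426 left.
July 2027 has 31 days: 426 − 31 = 395 left.
June 2027 has 30 days: 395 − 30 = 365 left.
May 2027 has 31 days: 365 − 31 = 334 left.
April 2027 has 30 days: 334 − 30 = 304 left.
March 2027 has 31 days: 304 − 31 = 273 left.
February 2027 has 28 days (2027 is not a leap year): 273 − 28 = 245 left.
January 2027 has 31 days: 245 − 31 = 214 left.
December 2026 has 31 days: 214 − 31 = 183 left.
November 2026 has 30 days: 183 − 30 = 153 left.
October 2026 has 31 days: 153 − 31 = 122 left.
September 2026 has 30 days: 122 − 30 = 92 left.
August 2026 has 31 days: 92 − 31 = 61 left.
July 2026 has 31 days: 61 − 31 = 30 left.
June 2026 has 30 days: 30 − 30 = 0 left.
May 2026 has 31 days; 31 − 0 = 31 → May 31, 2026.
Subtracting 221 days from May 31, 2026:
Going back 31 days from May 31, 2026 reaches the end of the previous month; 221 − 31 = 190 left.
April 2026 has 30 days: 190 − 30 = 160 left.
March 2026 has 31 days: 160 − 31 = 129 left.
February 2026 has 28 days (2026 is not a leap year): 129 − 28 = 101 left.
January 2026 has 31 days: 101 − 31 = 70 left.
December 2025 has 31 days: 70 − 31 = 39 left.
November 2025 has 30 days: 39 − 30 = 9 left.
October 2025 has 31 days; 31 − 9 = 22 → October 22, 2025.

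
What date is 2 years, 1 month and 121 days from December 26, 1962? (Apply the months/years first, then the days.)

May 27, 1965

Counting forward 2 years, 1 month and 121 days from December 26, 1962: first the month/year part, then the days.
+2 years → 1964; month 12 + 1 = 13, which is month 1 of year 1965 → January 1965.
Day 26 is valid in January, giving January 26, 1965.
Now add 121 days from January 26, 1965.
January has 31 days, so 31 − 26 = 5 days remain after January 26, 1965; 121 − 5 = 116 left.
February 1965 has 28 days (1965 is not a leap year): 116 − 28 = 88 left.
March 1965 has 31 days: 88 − 31 = 57 left.
April 1965 has 30 days: 57 − 30 = 27 left.
27 days into May 1965 → May 27, 1965.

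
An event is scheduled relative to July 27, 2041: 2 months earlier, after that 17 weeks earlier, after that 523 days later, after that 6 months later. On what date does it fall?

Counting back 2 months from July 27, 2041:
month 7 − 2 = 5 → May 2041.
Day 27 is valid in May, giving May 27, 2041.
Subtracting 17 weeks (= 119 days) from May 27, 2041:
Going back 27 days from May 27, 2041 reaches the end of the previous month; 119 − 27 = 92 left.
April 2041 has 30 days: 92 − 30 = 62 left.
March 2041 has 31 days: 62 − 31 = 31 left.
February 2041 has 28 days (2041 is not a leap year): 31 − 28 = 3 left.
January 2041 has 31 days; 31 − 3 = 28 → January 28, 2041.
Counting forward 523 days from January 28, 2041:
January has 31 days, so 31 − 28 = 3 days remain after January 28, 2041; 523 − 3 = 520 left.
February 2041 has 28 days (2041 is not a leap year): 520 − 28 = 492 left.
March 2041 has 31 days: 492 − 31 = 461 left.
April 2041 has 30 days: 461 − 30 = 431 left.
May 2041 has 31 days: 431 − 31 = 400 left.
June 2041 has 30 days: 400 − 30 = 370 left.
July 2041 has 31 days: 370 − 31 = 339 left.
August 2041 has 31 days: 339 − 31 = 308 left.
September 2041 has 30 days: 308 − 30 = 278 left.
October 2041 has 31 days: 278 − 31 = 247 left.
November 2041 has 30 days: 247 − 30 = 217 left.
December 2041 has 31 days: 217 − 31 = 186 left.
January 2042 has 31 days: 186 − 31 = 155 left.
February 2042 has 28 days (2042 is not a leap year): 155 − 28 = 127 left.
March 2042 has 31 days: 127 − 31 = 96 left.
April 2042 has 30 days: 96 − 30 = 66 left.
May 2042 has 31 days: 66 − 31 = 35 left.
June 2042 has 30 days: 35 − 30 = 5 left.
5 days into July 2042 → July 5, 2042.
Adding 6 months from July 5, 2042:
month 7 + 6 = 13, which is month 1 of year 2043 → January 2043.
Day 5 is valid in January, giving January 5, 2043.

January 5, 2043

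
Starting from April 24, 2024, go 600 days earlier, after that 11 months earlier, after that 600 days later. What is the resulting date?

Counting back 600 days from April 24, 2024:
Going back 24 days from April 24, 2024 reaches the end of the previous month; 600 − 24 = 576 left.
March 2024 has 31 days: 576 − 31 = 545 left.
February 2024 has 29 days (2024 is a leap year): 545 − 29 = 516 left.
January 2024 has 31 days: 516 − 31 = 485 left.
December 2023 has 31 days: 485 − 31 = 454 left.
November 2023 has 30 days: 454 − 30 = 424 left.
October 2023 has 31 days: 424 − 31 = 393 left.
September 2023 has 30 days: 393 − 30 = 363 left.
August 2023 has 31 days: 363 − 31 = 332 left.
July 2023 has 31 days: 332 − 31 = 301 left.
June 2023 has 30 days: 301 − 30 = 271 left.
May 2023 has 31 days: 271 − 31 = 240 left.
April 2023 has 30 days: 240 − 30 = 210 left.
March 2023 has 31 days: 210 − 31 = 179 left.
February 2023 has 28 days (2023 is not a leap year): 179 − 28 = 151 left.
January 2023 has 31 days: 151 − 31 = 120 left.
December 2022 has 31 days: 120 − 31 = 89 left.
November 2022 has 30 days: 89 − 30 = 59 left.
October 2022 has 31 days: 59 − 31 = 28 left.
September 2022 has 30 days; 30 − 28 = 2 → September 2, 2022.
Subtracting 11 months from September 2, 2022:
month 9 − 11 = -2, which is month 10 of year 2021 → October 2021.
Day 2 is valid in October, giving October 2, 2021.
Adding 600 days from October 2, 2021:
October has 31 days, so 31 − 2 = 29 days remain after October 2, 2021; 600 − 29 = 571 left.
November 2021 has 30 days: 571 − 30 = 541 left.
December 2021 has 31 days: 541 − 31 = 510 left.
January 2022 has 31 days: 510 − 31 = 479 left.
February 2022 has 28 days (2022 is not a leap year): 479 − 28 = 451 left.
March 2022 has 31 days: 451 − 31 = 420 left.
April 2022 has 30 days: 420 − 30 = 390 left.
May 2022 has 31 days: 390 − 31 = 359 left.
June 2022 has 30 days: 359 − 30 = 329 left.
July 2022 has 31 days: 329 − 31 = 298 left.
August 2022 has 31 days: 298 − 31 = 267 left.
September 2022 has 30 days: 267 − 30 = 237 left.
October 2022 has 31 days: 237 − 31 = 206 left.
November 2022 has 30 days: 206 − 30 = 176 left.
December 2022 has 31 days: 176 − 31 = 145 left.
January 2023 has 31 days: 145 − 31 = 114 left.
February 2023 has 28 days (2023 is not a leap year): 114 − 28 = 86 left.
March 2023 has 31 days: 86 − 31 = 55 left.
April 2023 has 30 days: 55 − 30 = 25 left.
25 days into May 2023 → May 25, 2023.

May 25, 2023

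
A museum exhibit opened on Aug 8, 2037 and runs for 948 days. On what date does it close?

March 13, 2040

Counting forward 948 days from August 8, 2037.
August has 31 days, so 31 − 8 = 23 days remain after August 8, 2037; 948 − 23 = 925 left.
September 2037 has 30 days: 925 − 30 = 895 left.
October 2037 has 31 days: 895 − 31 = 864 left.
November 2037 has 30 days: 864 − 30 = 834 left.
December 2037 has 31 days: 834 − 31 = 803 left.
January 2038 has 31 days: 803 − 31 = 772 left.
February 2038 has 28 days (2038 is not a leap year): 772 − 28 = 744 left.
March 2038 has 31 days: 744 − 31 = 713 left.
April 2038 has 30 days: 713 − 30 = 683 left.
May 2038 has 31 days: 683 − 31 = 652 left.
June 2038 has 30 days: 652 − 30 = 622 left.
July 2038 has 31 days: 622 − 31 = 591 left.
August 2038 has 31 days: 591 − 31 = 560 left.
September 2038 has 30 days: 560 − 30 = 530 left.
October 2038 has 31 days: 530 − 31 = 499 left.
November 2038 has 30 days: 499 − 30 = 469 left.
December 2038 has 31 days: 469 − 31 = 438 left.
January 2039 has 31 days: 438 − 31 = 407 left.
February 2039 has 28 days (2039 is not a leap year): 407 − 28 = 379 left.
March 2039 has 31 days: 379 − 31 = 348 left.
April 2039 has 30 days: 348 − 30 = 318 left.
May 2039 has 31 days: 318 − 31 = 287 left.
June 2039 has 30 days: 287 − 30 = 257 left.
July 2039 has 31 days: 257 − 31 = 226 left.
August 2039 has 31 days: 226 − 31 = 195 left.
September 2039 has 30 days: 195 − 30 = 165 left.
October 2039 has 31 days: 165 − 31 = 134 left.
November 2039 has 30 days: 134 − 30 = 104 left.
December 2039 has 31 days: 104 − 31 = 73 left.
January 2040 has 31 days: 73 − 31 = 42 left.
February 2040 has 29 days (2040 is a leap year): 42 − 29 = 13 left.
13 days into March 2040 → March 13, 2040.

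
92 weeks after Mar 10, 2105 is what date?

Advancing 92 weeks = 644 days from March 10, 2105.
March has 31 days, so 31 − 10 = 21 days remain after March 10, 2105; 644 − 21 = 623 left.
April 2105 has 30 days: 623 − 30 = 593 left.
May 2105 has 31 days: 593 − 31 = 562 left.
June 2105 has 30 days: 562 − 30 = 532 left.
July 2105 has 31 days: 532 − 31 = 501 left.
August 2105 has 31 days: 501 − 31 = 470 left.
September 2105 has 30 days: 470 − 30 = 440 left.
October 2105 has 31 days: 440 − 31 = 409 left.
November 2105 has 30 days: 409 − 30 = 379 left.
December 2105 has 31 days: 379 − 31 = 348 left.
January 2106 has 31 days: 348 − 31 = 317 left.
February 2106 has 28 days (2106 is not a leap year): 317 − 28 = 289 left.
March 2106 has 31 days: 289 − 31 = 258 left.
April 2106 has 30 days: 258 − 30 = 228 left.
May 2106 has 31 days: 228 − 31 = 197 left.
June 2106 has 30 days: 197 − 30 = 167 left.
July 2106 has 31 days: 167 − 31 = 136 left.
August 2106 has 31 days: 136 − 31 = 105 left.
September 2106 has 30 days: 105 − 30 = 75 left.
October 2106 has 31 days: 75 − 31 = 44 left.
November 2106 has 30 days: 44 − 30 = 14 left.
14 days into December 2106 → December 14, 2106.

December 14, 2106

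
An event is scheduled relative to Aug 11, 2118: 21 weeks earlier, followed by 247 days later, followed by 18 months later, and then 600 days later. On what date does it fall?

Going back 21 weeks (= 147 days) from August 11, 2118:
Going back 11 days from August 11, 2118 reaches the end of the previous month; 147 − 11 = 136 left.
July 2118 has 31 days: 136 − 31 = 105 left.
June 2118 has 30 days: 105 − 30 = 75 left.
May 2118 has 31 days: 75 − 31 = 44 left.
April 2118 has 30 days: 44 − 30 = 14 left.
March 2118 has 31 days; 31 − 14 = 17 → March 17, 2118.
Advancing 247 days from March 17, 2118:
March has 31 days, so 31 − 17 = 14 days remain after March 17, 2118; 247 − 14 = 233 left.
April 2118 has 30 days: 233 − 30 = 203 left.
May 2118 has 31 days: 203 − 31 = 172 left.
June 2118 has 30 days: 172 − 30 = 142 left.
July 2118 has 31 days: 142 − 31 = 111 left.
August 2118 has 31 days: 111 − 31 = 80 left.
September 2118 has 30 days: 80 − 30 = 50 left.
October 2118 has 31 days: 50 − 31 = 19 left.
19 days into November 2118 → November 19, 2118.
Advancing 18 months from November 19, 2118:
month 11 + 18 = 29, which is month 5 of year 2120 → May 2120.
Day 19 is valid in May, giving May 19, 2120.
Adding 600 days from May 19, 2120:
May has 31 days, so 31 − 19 = 12 days remain after May 19, 2120; 600 − 12 = 588 left.
June 2120 has 30 days: 588 − 30 = 558 left.
July 2120 has 31 days: 558 − 31 = 527 left.
August 2120 has 31 days: 527 − 31 = 496 left.
September 2120 has 30 days: 496 − 30 = 466 left.
October 2120 has 31 days: 466 − 31 = 435 left.
November 2120 has 30 days: 435 − 30 = 405 left.
December 2120 has 31 days: 405 − 31 = 374 left.
January 2121 has 31 days: 374 − 31 = 343 left.
February 2121 has 28 days (2121 is not a leap year): 343 − 28 = 315 left.
March 2121 has 31 days: 315 − 31 = 284 left.
April 2121 has 30 days: 284 − 30 = 254 left.
May 2121 has 31 days: 254 − 31 = 223 left.
June 2121 has 30 days: 223 − 30 = 193 left.
July 2121 has 31 days: 193 − 31 = 162 left.
August 2121 has 31 days: 162 − 31 = 131 left.
September 2121 has 30 days: 131 − 30 = 101 left.
October 2121 has 31 days: 101 − 31 = 70 left.
November 2121 has 30 days: 70 − 30 = 40 left.
December 2121 has 31 days: 40 − 31 = 9 left.
9 days into January 2122 → January 9, 2122.

January 9, 2122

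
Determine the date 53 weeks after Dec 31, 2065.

January 6, 2067

Advancing 53 weeks = 371 days from December 31, 2065.
December has 31 days, so 31 − 31 = 0 days remain after December 31, 2065; 371 − 0 = 371 left.
January 2066 has 31 days: 371 − 31 = 340 left.
February 2066 has 28 days (2066 is not a leap year): 340 − 28 = 312 left.
March 2066 has 31 days: 312 − 31 = 281 left.
April 2066 has 30 days: 281 − 30 = 251 left.
May 2066 has 31 days: 251 − 31 = 220 left.
June 2066 has 30 days: 220 − 30 = 190 left.
July 2066 has 31 days: 190 − 31 = 159 left.
August 2066 has 31 days: 159 − 31 = 128 left.
September 2066 has 30 days: 128 − 30 = 98 left.
October 2066 has 31 days: 98 − 31 = 67 left.
November 2066 has 30 days: 67 − 30 = 37 left.
December 2066 has 31 days: 37 − 31 = 6 left.
6 days into January 2067 → January 6, 2067.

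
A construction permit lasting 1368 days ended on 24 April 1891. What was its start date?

July 26, 1887

Subtracting 1368 days from April 24, 1891.
Going back 24 days from April 24, 1891 reaches the end of the previous month; 1368 − 24 = 1344 left.
March 1891 has 31 days: 1344 − 31 = 1313 left.
February 1891 has 28 days (1891 is not a leap year): 1313 − 28 = 1285 left.
January 1891 has 31 days: 1285 − 31 = 1254 left.
December 1890 has 31 days: 1254 − 31 = 1223 left.
November 1890 has 30 days: 1223 − 30 = 1193 left.
October 1890 has 31 days: 1193 − 31 = 1162 left.
September 1890 has 30 days: 1162 − 30 = 1132 left.
August 1890 has 31 days: 1132 − 31 = 1101 left.
July 1890 has 31 days: 1101 − 31 = 1070 left.
June 1890 has 30 days: 1070 − 30 = 1040 left.
May 1890 has 31 days: 1040 − 31 = 1009 left.
April 1890 has 30 days: 1009 − 30 = 979 left.
March 1890 has 31 days: 979 − 31 = 948 left.
February 1890 has 28 days (1890 is not a leap year): 948 − 28 = 920 left.
January 1890 has 31 days: 920 − 31 = 889 left.
December 1889 has 31 days: 889 − 31 = 858 left.
November 1889 has 30 days: 858 − 30 = 828 left.
October 1889 has 31 days: 828 − 31 = 797 left.
September 1889 has 30 days: 797 − 30 = 767 left.
August 1889 has 31 days: 767 − 31 = 736 left.
July 1889 has 31 days: 736 − 31 = 705 left.
June 1889 has 30 days: 705 − 30 = 675 left.
May 1889 has 31 days: 675 − 31 = 644 left.
April 1889 has 30 days: 644 − 30 = 614 left.
March 1889 has 31 days: 614 − 31 = 583 left.
February 1889 has 28 days (1889 is not a leap year): 583 − 28 = 555 left.
January 1889 has 31 days: 555 − 31 = 524 left.
December 1888 has 31 days: 524 − 31 = 493 left.
November 1888 has 30 days: 493 − 30 = 463 left.
October 1888 has 31 days: 463 − 31 = 432 left.
September 1888 has 30 days: 432 − 30 = 402 left.
August 1888 has 31 days: 402 − 31 = 371 left.
July 1888 has 31 days: 371 − 31 = 340 left.
June 1888 has 30 days: 340 − 30 = 310 left.
May 1888 has 31 days: 310 − 31 = 279 left.
April 1888 has 30 days: 279 − 30 = 249 left.
March 1888 has 31 days: 249 − 31 = 218 left.
February 1888 has 29 days (1888 is a leap year): 218 − 29 = 189 left.
January 1888 has 31 days: 189 − 31 = 158 left.
December 1887 has 31 days: 158 − 31 = 127 left.
November 1887 has 30 days: 127 − 30 = 97 left.
October 1887 has 31 days: 97 − 31 = 66 left.
September 1887 has 30 days: 66 − 30 = 36 left.
August 1887 has 31 days: 36 − 31 = 5 left.
July 1887 has 31 days; 31 − 5 = 26 → July 26, 1887.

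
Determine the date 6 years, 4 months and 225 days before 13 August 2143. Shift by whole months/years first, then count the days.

August 31, 2136

Subtracting 6 years, 4 months and 225 days from August 13, 2143: first the month/year part, then the days.
-6 years → 2137; month 8 − 4 = 4 → April 2137.
Day 13 is valid in April, giving April 13, 2137.
Now subtract 225 days from April 13, 2137.
Going back 13 days from April 13, 2137 reaches the end of the previous month; 225 − 13 = 212 left.
March 2137 has 31 days: 212 − 31 = 181 left.
February 2137 has 28 days (2137 is not a leap year): 181 − 28 = 153 left.
January 2137 has 31 days: 153 − 31 = 122 left.
December 2136 has 31 days: 122 − 31 = 91 left.
November 2136 has 30 days: 91 − 30 = 61 left.
October 2136 has 31 days: 61 − 31 = 30 left.
September 2136 has 30 days: 30 − 30 = 0 left.
August 2136 has 31 days; 31 − 0 = 31 → August 31, 2136.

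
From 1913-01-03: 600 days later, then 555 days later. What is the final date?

March 3, 1916

Adding 600 days from January 3, 1913:
January has 31 days, so 31 − 3 = 28 days remain after January 3, 1913; 600 − 28 = 572 left.
February 1913 has 28 days (1913 is not a leap year): 572 − 28 = 544 left.
March 1913 has 31 days: 544 − 31 = 513 left.
April 1913 has 30 days: 513 − 30 = 483 left.
May 1913 has 31 days: 483 − 31 = 452 left.
June 1913 has 30 days: 452 − 30 = 422 left.
July 1913 has 31 days: 422 − 31 = 391 left.
August 1913 has 31 days: 391 − 31 = 360 left.
September 1913 has 30 days: 360 − 30 = 330 left.
October 1913 has 31 days: 330 − 31 = 299 left.
November 1913 has 30 days: 299 − 30 = 269 left.
December 1913 has 31 days: 269 − 31 = 238 left.
January 1914 has 31 days: 238 − 31 = 207 left.
February 1914 has 28 days (1914 is not a leap year): 207 − 28 = 179 left.
March 1914 has 31 days: 179 − 31 = 148 left.
April 1914 has 30 days: 148 − 30 = 118 left.
May 1914 has 31 days: 118 − 31 = 87 left.
June 1914 has 30 days: 87 − 30 = 57 left.
July 1914 has 31 days: 57 − 31 = 26 left.
26 days into August 1914 → August 26, 1914.
Advancing 555 days from August 26, 1914:
August has 31 days, so 31 − 26 = 5 days remain after August 26, 1914; 555 − 5 = 550 left.
September 1914 has 30 days: 550 − 30 = 520 left.
October 1914 has 31 days: 520 − 31 = 489 left.
November 1914 has 30 days: 489 − 30 = 459 left.
December 1914 has 31 days: 459 − 31 = 428 left.
January 1915 has 31 days: 428 − 31 = 397 left.
February 1915 has 28 days (1915 is not a leap year): 397 − 28 = 369 left.
March 1915 has 31 days: 369 − 31 = 338 left.
April 1915 has 30 days: 338 − 30 = 308 left.
May 1915 has 31 days: 308 − 31 = 277 left.
June 1915 has 30 days: 277 − 30 = 247 left.
July 1915 has 31 days: 247 − 31 = 216 left.
August 1915 has 31 days: 216 − 31 = 185 left.
September 1915 has 30 days: 185 − 30 = 155 left.
October 1915 has 31 days: 155 − 31 = 124 left.
November 1915 has 30 days: 124 − 30 = 94 left.
December 1915 has 31 days: 94 − 31 = 63 left.
January 1916 has 31 days: 63 − 31 = 32 left.
February 1916 has 29 days (1916 is a leap year): 32 − 29 = 3 left.
3 days into March 1916 → March 3, 1916.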